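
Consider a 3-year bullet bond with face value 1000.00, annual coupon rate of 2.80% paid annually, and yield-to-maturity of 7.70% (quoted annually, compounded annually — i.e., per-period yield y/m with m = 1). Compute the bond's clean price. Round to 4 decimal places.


Answer: Price = 873.0355

Derivation:
Coupon per period c = face * coupon_rate / m = 28.000000
Periods per year m = 1; per-period yield y/m = 0.077000
Number of cashflows N = 3
Cashflows (t years, CF_t, discount factor 1/(1+y/m)^(m*t), PV):
  t = 1.0000: CF_t = 28.000000, DF = 0.928505, PV = 25.998143
  t = 2.0000: CF_t = 28.000000, DF = 0.862122, PV = 24.139409
  t = 3.0000: CF_t = 1028.000000, DF = 0.800484, PV = 822.897996
Price P = sum_t PV_t = 873.035548


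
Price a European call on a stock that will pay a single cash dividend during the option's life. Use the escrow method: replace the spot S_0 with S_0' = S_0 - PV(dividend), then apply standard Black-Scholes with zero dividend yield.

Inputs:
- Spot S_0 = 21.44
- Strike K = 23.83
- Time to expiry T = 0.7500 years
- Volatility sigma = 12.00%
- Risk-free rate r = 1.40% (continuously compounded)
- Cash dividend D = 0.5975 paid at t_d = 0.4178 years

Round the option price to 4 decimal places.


PV(D) = D * exp(-r * t_d) = 0.5975 * 0.99416787 = 0.59401530
S_0' = S_0 - PV(D) = 21.4400 - 0.59401530 = 20.84598470
d1 = (ln(S_0'/K) + (r + sigma^2/2)*T) / (sigma*sqrt(T)) = -1.13433876
d2 = d1 - sigma*sqrt(T) = -1.23826181
exp(-rT) = 0.98955493
N(d1) = 0.12832624; N(d2) = 0.10780950
C = S_0' * N(d1) - K * exp(-rT) * N(d2) = 20.84598470 * 0.12832624 - 23.8300 * 0.98955493 * 0.10780950 = 0.1328

Answer: Price = 0.1328


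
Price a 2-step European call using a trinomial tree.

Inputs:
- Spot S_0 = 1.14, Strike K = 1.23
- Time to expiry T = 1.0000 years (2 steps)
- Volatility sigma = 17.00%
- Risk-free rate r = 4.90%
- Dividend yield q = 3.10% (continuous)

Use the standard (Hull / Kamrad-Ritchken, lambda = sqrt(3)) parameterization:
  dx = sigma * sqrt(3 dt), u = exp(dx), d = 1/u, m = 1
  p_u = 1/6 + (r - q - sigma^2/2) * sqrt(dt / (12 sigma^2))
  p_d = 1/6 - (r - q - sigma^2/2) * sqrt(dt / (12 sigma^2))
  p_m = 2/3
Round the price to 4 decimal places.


Answer: Price = V(0,0) = 0.0516

Derivation:
dt = T/N = 0.500000; dx = sigma*sqrt(3*dt) = 0.208207
u = exp(dx) = 1.231468; d = 1/u = 0.812039
p_u = 0.170929, p_m = 0.666667, p_d = 0.162404
Discount per step: exp(-r*dt) = 0.975798
Stock lattice S(k, j) with j the centered position index:
  k=0: S(0,+0) = 1.1400
  k=1: S(1,-1) = 0.9257; S(1,+0) = 1.1400; S(1,+1) = 1.4039
  k=2: S(2,-2) = 0.7517; S(2,-1) = 0.9257; S(2,+0) = 1.1400; S(2,+1) = 1.4039; S(2,+2) = 1.7288
Terminal payoffs V(N, j) = max(S_T - K, 0):
  V(2,-2) = 0.000000; V(2,-1) = 0.000000; V(2,+0) = 0.000000; V(2,+1) = 0.173873; V(2,+2) = 0.498824
Backward induction: V(k, j) = exp(-r*dt) * [p_u * V(k+1, j+1) + p_m * V(k+1, j) + p_d * V(k+1, j-1)]
  V(1,-1) = exp(-r*dt) * [p_u*0.000000 + p_m*0.000000 + p_d*0.000000] = 0.000000
  V(1,+0) = exp(-r*dt) * [p_u*0.173873 + p_m*0.000000 + p_d*0.000000] = 0.029001
  V(1,+1) = exp(-r*dt) * [p_u*0.498824 + p_m*0.173873 + p_d*0.000000] = 0.196310
  V(0,+0) = exp(-r*dt) * [p_u*0.196310 + p_m*0.029001 + p_d*0.000000] = 0.051609


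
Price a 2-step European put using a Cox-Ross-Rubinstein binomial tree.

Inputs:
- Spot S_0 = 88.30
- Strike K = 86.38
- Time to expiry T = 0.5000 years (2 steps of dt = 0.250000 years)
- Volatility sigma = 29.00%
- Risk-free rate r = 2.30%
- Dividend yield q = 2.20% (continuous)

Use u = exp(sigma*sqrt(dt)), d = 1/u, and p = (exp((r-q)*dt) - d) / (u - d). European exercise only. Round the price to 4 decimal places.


dt = T/N = 0.250000
u = exp(sigma*sqrt(dt)) = 1.156040; d = 1/u = 0.865022
p = (exp((r-q)*dt) - d) / (u - d) = 0.464673
Discount per step: exp(-r*dt) = 0.994266
Stock lattice S(k, i) with i counting down-moves:
  k=0: S(0,0) = 88.3000
  k=1: S(1,0) = 102.0783; S(1,1) = 76.3815
  k=2: S(2,0) = 118.0065; S(2,1) = 88.3000; S(2,2) = 66.0717
Terminal payoffs V(N, i) = max(K - S_T, 0):
  V(2,0) = 0.000000; V(2,1) = 0.000000; V(2,2) = 20.308327
Backward induction: V(k, i) = exp(-r*dt) * [p * V(k+1, i) + (1-p) * V(k+1, i+1)].
  V(1,0) = exp(-r*dt) * [p*0.000000 + (1-p)*0.000000] = 0.000000
  V(1,1) = exp(-r*dt) * [p*0.000000 + (1-p)*20.308327] = 10.809273
  V(0,0) = exp(-r*dt) * [p*0.000000 + (1-p)*10.809273] = 5.753324

Answer: Price = V(0,0) = 5.7533


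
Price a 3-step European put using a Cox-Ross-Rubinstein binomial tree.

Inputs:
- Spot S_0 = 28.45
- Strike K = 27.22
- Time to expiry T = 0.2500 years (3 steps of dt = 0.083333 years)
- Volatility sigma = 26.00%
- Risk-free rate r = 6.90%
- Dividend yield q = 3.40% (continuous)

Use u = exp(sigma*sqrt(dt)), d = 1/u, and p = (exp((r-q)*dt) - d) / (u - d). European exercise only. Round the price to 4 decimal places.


dt = T/N = 0.083333
u = exp(sigma*sqrt(dt)) = 1.077944; d = 1/u = 0.927692
p = (exp((r-q)*dt) - d) / (u - d) = 0.500685
Discount per step: exp(-r*dt) = 0.994266
Stock lattice S(k, i) with i counting down-moves:
  k=0: S(0,0) = 28.4500
  k=1: S(1,0) = 30.6675; S(1,1) = 26.3928
  k=2: S(2,0) = 33.0579; S(2,1) = 28.4500; S(2,2) = 24.4844
  k=3: S(3,0) = 35.6345; S(3,1) = 30.6675; S(3,2) = 26.3928; S(3,3) = 22.7140
Terminal payoffs V(N, i) = max(K - S_T, 0):
  V(3,0) = 0.000000; V(3,1) = 0.000000; V(3,2) = 0.827164; V(3,3) = 4.505998
Backward induction: V(k, i) = exp(-r*dt) * [p * V(k+1, i) + (1-p) * V(k+1, i+1)].
  V(2,0) = exp(-r*dt) * [p*0.000000 + (1-p)*0.000000] = 0.000000
  V(2,1) = exp(-r*dt) * [p*0.000000 + (1-p)*0.827164] = 0.410647
  V(2,2) = exp(-r*dt) * [p*0.827164 + (1-p)*4.505998] = 2.648786
  V(1,0) = exp(-r*dt) * [p*0.000000 + (1-p)*0.410647] = 0.203867
  V(1,1) = exp(-r*dt) * [p*0.410647 + (1-p)*2.648786] = 1.519421
  V(0,0) = exp(-r*dt) * [p*0.203867 + (1-p)*1.519421] = 0.855808

Answer: Price = V(0,0) = 0.8558


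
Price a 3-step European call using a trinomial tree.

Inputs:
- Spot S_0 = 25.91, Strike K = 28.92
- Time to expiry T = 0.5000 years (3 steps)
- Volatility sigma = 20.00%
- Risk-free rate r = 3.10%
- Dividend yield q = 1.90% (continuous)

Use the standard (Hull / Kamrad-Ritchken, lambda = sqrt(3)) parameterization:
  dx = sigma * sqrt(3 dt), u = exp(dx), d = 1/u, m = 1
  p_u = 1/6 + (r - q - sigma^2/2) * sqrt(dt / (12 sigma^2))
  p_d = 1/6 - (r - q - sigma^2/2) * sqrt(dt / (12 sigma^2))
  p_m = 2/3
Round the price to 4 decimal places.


dt = T/N = 0.166667; dx = sigma*sqrt(3*dt) = 0.141421
u = exp(dx) = 1.151910; d = 1/u = 0.868123
p_u = 0.161953, p_m = 0.666667, p_d = 0.171381
Discount per step: exp(-r*dt) = 0.994847
Stock lattice S(k, j) with j the centered position index:
  k=0: S(0,+0) = 25.9100
  k=1: S(1,-1) = 22.4931; S(1,+0) = 25.9100; S(1,+1) = 29.8460
  k=2: S(2,-2) = 19.5268; S(2,-1) = 22.4931; S(2,+0) = 25.9100; S(2,+1) = 29.8460; S(2,+2) = 34.3799
  k=3: S(3,-3) = 16.9516; S(3,-2) = 19.5268; S(3,-1) = 22.4931; S(3,+0) = 25.9100; S(3,+1) = 29.8460; S(3,+2) = 34.3799; S(3,+3) = 39.6025
Terminal payoffs V(N, j) = max(S_T - K, 0):
  V(3,-3) = 0.000000; V(3,-2) = 0.000000; V(3,-1) = 0.000000; V(3,+0) = 0.000000; V(3,+1) = 0.925986; V(3,+2) = 5.459887; V(3,+3) = 10.682532
Backward induction: V(k, j) = exp(-r*dt) * [p_u * V(k+1, j+1) + p_m * V(k+1, j) + p_d * V(k+1, j-1)]
  V(2,-2) = exp(-r*dt) * [p_u*0.000000 + p_m*0.000000 + p_d*0.000000] = 0.000000
  V(2,-1) = exp(-r*dt) * [p_u*0.000000 + p_m*0.000000 + p_d*0.000000] = 0.000000
  V(2,+0) = exp(-r*dt) * [p_u*0.925986 + p_m*0.000000 + p_d*0.000000] = 0.149193
  V(2,+1) = exp(-r*dt) * [p_u*5.459887 + p_m*0.925986 + p_d*0.000000] = 1.493829
  V(2,+2) = exp(-r*dt) * [p_u*10.682532 + p_m*5.459887 + p_d*0.925986] = 5.500194
  V(1,-1) = exp(-r*dt) * [p_u*0.149193 + p_m*0.000000 + p_d*0.000000] = 0.024038
  V(1,+0) = exp(-r*dt) * [p_u*1.493829 + p_m*0.149193 + p_d*0.000000] = 0.339632
  V(1,+1) = exp(-r*dt) * [p_u*5.500194 + p_m*1.493829 + p_d*0.149193] = 1.902371
  V(0,+0) = exp(-r*dt) * [p_u*1.902371 + p_m*0.339632 + p_d*0.024038] = 0.535859

Answer: Price = V(0,0) = 0.5359


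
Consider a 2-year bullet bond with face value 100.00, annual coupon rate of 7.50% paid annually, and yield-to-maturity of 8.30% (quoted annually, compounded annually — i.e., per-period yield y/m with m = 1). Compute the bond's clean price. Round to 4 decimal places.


Coupon per period c = face * coupon_rate / m = 7.500000
Periods per year m = 1; per-period yield y/m = 0.083000
Number of cashflows N = 2
Cashflows (t years, CF_t, discount factor 1/(1+y/m)^(m*t), PV):
  t = 1.0000: CF_t = 7.500000, DF = 0.923361, PV = 6.925208
  t = 2.0000: CF_t = 107.500000, DF = 0.852596, PV = 91.654027
Price P = sum_t PV_t = 98.579235

Answer: Price = 98.5792


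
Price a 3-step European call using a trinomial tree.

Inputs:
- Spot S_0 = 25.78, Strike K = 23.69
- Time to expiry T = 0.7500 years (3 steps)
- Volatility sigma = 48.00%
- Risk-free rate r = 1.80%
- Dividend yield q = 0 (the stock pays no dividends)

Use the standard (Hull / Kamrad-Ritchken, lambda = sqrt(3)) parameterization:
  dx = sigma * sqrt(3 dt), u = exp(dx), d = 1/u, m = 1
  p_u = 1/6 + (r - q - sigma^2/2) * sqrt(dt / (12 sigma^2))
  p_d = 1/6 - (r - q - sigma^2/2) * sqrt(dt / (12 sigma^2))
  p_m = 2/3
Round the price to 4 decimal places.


dt = T/N = 0.250000; dx = sigma*sqrt(3*dt) = 0.415692
u = exp(dx) = 1.515419; d = 1/u = 0.659883
p_u = 0.137438, p_m = 0.666667, p_d = 0.195895
Discount per step: exp(-r*dt) = 0.995510
Stock lattice S(k, j) with j the centered position index:
  k=0: S(0,+0) = 25.7800
  k=1: S(1,-1) = 17.0118; S(1,+0) = 25.7800; S(1,+1) = 39.0675
  k=2: S(2,-2) = 11.2258; S(2,-1) = 17.0118; S(2,+0) = 25.7800; S(2,+1) = 39.0675; S(2,+2) = 59.2037
  k=3: S(3,-3) = 7.4077; S(3,-2) = 11.2258; S(3,-1) = 17.0118; S(3,+0) = 25.7800; S(3,+1) = 39.0675; S(3,+2) = 59.2037; S(3,+3) = 89.7184
Terminal payoffs V(N, j) = max(S_T - K, 0):
  V(3,-3) = 0.000000; V(3,-2) = 0.000000; V(3,-1) = 0.000000; V(3,+0) = 2.090000; V(3,+1) = 15.377511; V(3,+2) = 35.513661; V(3,+3) = 66.028373
Backward induction: V(k, j) = exp(-r*dt) * [p_u * V(k+1, j+1) + p_m * V(k+1, j) + p_d * V(k+1, j-1)]
  V(2,-2) = exp(-r*dt) * [p_u*0.000000 + p_m*0.000000 + p_d*0.000000] = 0.000000
  V(2,-1) = exp(-r*dt) * [p_u*2.090000 + p_m*0.000000 + p_d*0.000000] = 0.285956
  V(2,+0) = exp(-r*dt) * [p_u*15.377511 + p_m*2.090000 + p_d*0.000000] = 3.491047
  V(2,+1) = exp(-r*dt) * [p_u*35.513661 + p_m*15.377511 + p_d*2.090000] = 15.472250
  V(2,+2) = exp(-r*dt) * [p_u*66.028373 + p_m*35.513661 + p_d*15.377511] = 35.602408
  V(1,-1) = exp(-r*dt) * [p_u*3.491047 + p_m*0.285956 + p_d*0.000000] = 0.667431
  V(1,+0) = exp(-r*dt) * [p_u*15.472250 + p_m*3.491047 + p_d*0.285956] = 4.489613
  V(1,+1) = exp(-r*dt) * [p_u*35.602408 + p_m*15.472250 + p_d*3.491047] = 15.820494
  V(0,+0) = exp(-r*dt) * [p_u*15.820494 + p_m*4.489613 + p_d*0.667431] = 5.274376

Answer: Price = V(0,0) = 5.2744


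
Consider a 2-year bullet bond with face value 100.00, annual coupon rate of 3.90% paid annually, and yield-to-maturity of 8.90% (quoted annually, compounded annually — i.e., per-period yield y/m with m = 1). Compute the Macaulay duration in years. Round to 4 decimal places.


Answer: Macaulay duration = 1.9607 years

Derivation:
Coupon per period c = face * coupon_rate / m = 3.900000
Periods per year m = 1; per-period yield y/m = 0.089000
Number of cashflows N = 2
Cashflows (t years, CF_t, discount factor 1/(1+y/m)^(m*t), PV):
  t = 1.0000: CF_t = 3.900000, DF = 0.918274, PV = 3.581267
  t = 2.0000: CF_t = 103.900000, DF = 0.843226, PV = 87.611232
Price P = sum_t PV_t = 91.192499
Macaulay numerator sum_t t * PV_t:
  t * PV_t at t = 1.0000: 3.581267
  t * PV_t at t = 2.0000: 175.222464
Macaulay duration D = (sum_t t * PV_t) / P = 178.803731 / 91.192499 = 1.960728


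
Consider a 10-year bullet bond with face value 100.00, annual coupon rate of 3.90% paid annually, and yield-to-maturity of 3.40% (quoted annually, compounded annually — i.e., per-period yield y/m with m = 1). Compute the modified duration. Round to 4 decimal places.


Answer: Modified duration = 8.2261

Derivation:
Coupon per period c = face * coupon_rate / m = 3.900000
Periods per year m = 1; per-period yield y/m = 0.034000
Number of cashflows N = 10
Cashflows (t years, CF_t, discount factor 1/(1+y/m)^(m*t), PV):
  t = 1.0000: CF_t = 3.900000, DF = 0.967118, PV = 3.771760
  t = 2.0000: CF_t = 3.900000, DF = 0.935317, PV = 3.647737
  t = 3.0000: CF_t = 3.900000, DF = 0.904562, PV = 3.527792
  t = 4.0000: CF_t = 3.900000, DF = 0.874818, PV = 3.411791
  t = 5.0000: CF_t = 3.900000, DF = 0.846052, PV = 3.299605
  t = 6.0000: CF_t = 3.900000, DF = 0.818233, PV = 3.191107
  t = 7.0000: CF_t = 3.900000, DF = 0.791327, PV = 3.086177
  t = 8.0000: CF_t = 3.900000, DF = 0.765307, PV = 2.984697
  t = 9.0000: CF_t = 3.900000, DF = 0.740142, PV = 2.886554
  t = 10.0000: CF_t = 103.900000, DF = 0.715805, PV = 74.372120
Price P = sum_t PV_t = 104.179341
First compute Macaulay numerator sum_t t * PV_t:
  t * PV_t at t = 1.0000: 3.771760
  t * PV_t at t = 2.0000: 7.295474
  t * PV_t at t = 3.0000: 10.583376
  t * PV_t at t = 4.0000: 13.647165
  t * PV_t at t = 5.0000: 16.498023
  t * PV_t at t = 6.0000: 19.146642
  t * PV_t at t = 7.0000: 21.603239
  t * PV_t at t = 8.0000: 23.877579
  t * PV_t at t = 9.0000: 25.978990
  t * PV_t at t = 10.0000: 743.721198
Macaulay duration D = 886.123448 / 104.179341 = 8.505750
Modified duration = D / (1 + y/m) = 8.505750 / (1 + 0.034000) = 8.226064


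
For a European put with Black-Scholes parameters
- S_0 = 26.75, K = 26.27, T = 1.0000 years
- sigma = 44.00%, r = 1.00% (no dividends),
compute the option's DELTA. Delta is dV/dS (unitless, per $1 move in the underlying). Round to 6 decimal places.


d1 = 0.2838792492; d2 = -0.1561207508
phi(d1) = 0.3831869659; exp(-qT) = 1.0000000000; exp(-rT) = 0.9900498337
N(-d1) = 0.3882514597
Delta = -exp(-qT) * N(-d1) = -1.0000000000 * 0.3882514597 = -0.388251

Answer: Delta = -0.388251


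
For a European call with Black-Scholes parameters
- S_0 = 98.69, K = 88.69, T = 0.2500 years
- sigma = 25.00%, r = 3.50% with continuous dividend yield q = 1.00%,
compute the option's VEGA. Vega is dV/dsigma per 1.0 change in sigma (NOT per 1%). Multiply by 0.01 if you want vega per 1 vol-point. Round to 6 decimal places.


Answer: Vega = 12.300844

Derivation:
d1 = 0.9671918464; d2 = 0.8421918464
phi(d1) = 0.2499064660; exp(-qT) = 0.9975031224; exp(-rT) = 0.9912881698
Vega = S * exp(-qT) * phi(d1) * sqrt(T) = 98.6900 * 0.9975031224 * 0.2499064660 * 0.5000000000 = 12.300844


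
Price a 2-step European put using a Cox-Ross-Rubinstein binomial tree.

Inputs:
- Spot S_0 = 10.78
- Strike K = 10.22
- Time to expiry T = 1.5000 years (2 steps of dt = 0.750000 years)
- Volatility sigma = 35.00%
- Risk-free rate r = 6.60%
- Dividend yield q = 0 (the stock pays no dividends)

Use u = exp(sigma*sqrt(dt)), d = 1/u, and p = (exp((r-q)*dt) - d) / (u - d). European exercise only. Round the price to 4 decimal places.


dt = T/N = 0.750000
u = exp(sigma*sqrt(dt)) = 1.354062; d = 1/u = 0.738519
p = (exp((r-q)*dt) - d) / (u - d) = 0.507238
Discount per step: exp(-r*dt) = 0.951705
Stock lattice S(k, i) with i counting down-moves:
  k=0: S(0,0) = 10.7800
  k=1: S(1,0) = 14.5968; S(1,1) = 7.9612
  k=2: S(2,0) = 19.7650; S(2,1) = 10.7800; S(2,2) = 5.8795
Terminal payoffs V(N, i) = max(K - S_T, 0):
  V(2,0) = 0.000000; V(2,1) = 0.000000; V(2,2) = 4.340482
Backward induction: V(k, i) = exp(-r*dt) * [p * V(k+1, i) + (1-p) * V(k+1, i+1)].
  V(1,0) = exp(-r*dt) * [p*0.000000 + (1-p)*0.000000] = 0.000000
  V(1,1) = exp(-r*dt) * [p*0.000000 + (1-p)*4.340482] = 2.035530
  V(0,0) = exp(-r*dt) * [p*0.000000 + (1-p)*2.035530] = 0.954591

Answer: Price = V(0,0) = 0.9546


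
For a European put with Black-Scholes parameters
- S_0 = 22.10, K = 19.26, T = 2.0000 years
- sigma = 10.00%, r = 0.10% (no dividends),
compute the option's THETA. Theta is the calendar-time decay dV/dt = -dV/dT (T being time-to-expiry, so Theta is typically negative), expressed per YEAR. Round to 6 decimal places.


d1 = 1.0574584075; d2 = 0.9160370513
phi(d1) = 0.2280825452; exp(-qT) = 1.0000000000; exp(-rT) = 0.9980019987
Theta = -S*exp(-qT)*phi(d1)*sigma/(2*sqrt(T)) + r*K*exp(-rT)*N(-d2) - q*S*exp(-qT)*N(-d1)
N(-d1) = 0.1451512136; N(-d2) = 0.1798237310; sqrt(T) = 1.4142135624
Term 1 = -22.1000 * 1.0000000000 * 0.2280825452 * 0.1000 / (2 * 1.4142135624) = -0.1782129794
Term 2 = 0.0010 * 19.2600 * 0.9980019987 * 0.1798237310 = 0.0034564852
Term 3 = 0 (no dividend yield, q = 0)
Theta = -0.1782129794 + (0.0034564852) + (0.0000000000) = -0.174756

Answer: Theta = -0.174756


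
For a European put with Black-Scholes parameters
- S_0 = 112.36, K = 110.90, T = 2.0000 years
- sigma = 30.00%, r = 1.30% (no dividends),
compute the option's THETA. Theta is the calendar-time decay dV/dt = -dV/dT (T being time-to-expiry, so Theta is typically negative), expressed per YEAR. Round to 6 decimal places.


d1 = 0.3042423750; d2 = -0.1200216937
phi(d1) = 0.3808992995; exp(-qT) = 1.0000000000; exp(-rT) = 0.9743350896
Theta = -S*exp(-qT)*phi(d1)*sigma/(2*sqrt(T)) + r*K*exp(-rT)*N(-d2) - q*S*exp(-qT)*N(-d1)
N(-d1) = 0.3804716217; N(-d2) = 0.5477670185; sqrt(T) = 1.4142135624
Term 1 = -112.3600 * 1.0000000000 * 0.3808992995 * 0.3000 / (2 * 1.4142135624) = -4.5393969938
Term 2 = 0.0130 * 110.9000 * 0.9743350896 * 0.5477670185 = 0.7694477276
Term 3 = 0 (no dividend yield, q = 0)
Theta = -4.5393969938 + (0.7694477276) + (0.0000000000) = -3.769949

Answer: Theta = -3.769949


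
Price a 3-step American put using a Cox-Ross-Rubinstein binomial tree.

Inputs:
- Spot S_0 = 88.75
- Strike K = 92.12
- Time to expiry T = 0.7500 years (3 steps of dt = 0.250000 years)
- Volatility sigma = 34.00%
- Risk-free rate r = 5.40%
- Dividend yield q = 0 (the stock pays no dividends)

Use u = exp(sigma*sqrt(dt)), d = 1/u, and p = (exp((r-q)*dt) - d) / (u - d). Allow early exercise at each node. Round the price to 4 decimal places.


Answer: Price = V(0,0) = 11.2803

Derivation:
dt = T/N = 0.250000
u = exp(sigma*sqrt(dt)) = 1.185305; d = 1/u = 0.843665
p = (exp((r-q)*dt) - d) / (u - d) = 0.497385
Discount per step: exp(-r*dt) = 0.986591
Stock lattice S(k, i) with i counting down-moves:
  k=0: S(0,0) = 88.7500
  k=1: S(1,0) = 105.1958; S(1,1) = 74.8753
  k=2: S(2,0) = 124.6891; S(2,1) = 88.7500; S(2,2) = 63.1696
  k=3: S(3,0) = 147.7946; S(3,1) = 105.1958; S(3,2) = 74.8753; S(3,3) = 53.2940
Terminal payoffs V(N, i) = max(K - S_T, 0):
  V(3,0) = 0.000000; V(3,1) = 0.000000; V(3,2) = 17.244748; V(3,3) = 38.826017
Backward induction: V(k, i) = exp(-r*dt) * [p * V(k+1, i) + (1-p) * V(k+1, i+1)]; then take max(V_cont, immediate exercise) for American.
  V(2,0) = exp(-r*dt) * [p*0.000000 + (1-p)*0.000000] = 0.000000; exercise = 0.000000; V(2,0) = max -> 0.000000
  V(2,1) = exp(-r*dt) * [p*0.000000 + (1-p)*17.244748] = 8.551240; exercise = 3.370000; V(2,1) = max -> 8.551240
  V(2,2) = exp(-r*dt) * [p*17.244748 + (1-p)*38.826017] = 27.715121; exercise = 28.950384; V(2,2) = max -> 28.950384
  V(1,0) = exp(-r*dt) * [p*0.000000 + (1-p)*8.551240] = 4.240346; exercise = 0.000000; V(1,0) = max -> 4.240346
  V(1,1) = exp(-r*dt) * [p*8.551240 + (1-p)*28.950384] = 18.552000; exercise = 17.244748; V(1,1) = max -> 18.552000
  V(0,0) = exp(-r*dt) * [p*4.240346 + (1-p)*18.552000] = 11.280278; exercise = 3.370000; V(0,0) = max -> 11.280278


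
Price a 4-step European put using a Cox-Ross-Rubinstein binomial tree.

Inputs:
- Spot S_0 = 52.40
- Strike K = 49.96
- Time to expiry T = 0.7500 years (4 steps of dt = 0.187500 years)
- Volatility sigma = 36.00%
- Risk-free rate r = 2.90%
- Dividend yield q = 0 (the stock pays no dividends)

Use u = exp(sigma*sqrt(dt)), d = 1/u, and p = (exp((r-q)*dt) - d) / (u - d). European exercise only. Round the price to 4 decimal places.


dt = T/N = 0.187500
u = exp(sigma*sqrt(dt)) = 1.168691; d = 1/u = 0.855658
p = (exp((r-q)*dt) - d) / (u - d) = 0.478525
Discount per step: exp(-r*dt) = 0.994577
Stock lattice S(k, i) with i counting down-moves:
  k=0: S(0,0) = 52.4000
  k=1: S(1,0) = 61.2394; S(1,1) = 44.8365
  k=2: S(2,0) = 71.5700; S(2,1) = 52.4000; S(2,2) = 38.3647
  k=3: S(3,0) = 83.6432; S(3,1) = 61.2394; S(3,2) = 44.8365; S(3,3) = 32.8271
  k=4: S(4,0) = 97.7531; S(4,1) = 71.5700; S(4,2) = 52.4000; S(4,3) = 38.3647; S(4,4) = 28.0887
Terminal payoffs V(N, i) = max(K - S_T, 0):
  V(4,0) = 0.000000; V(4,1) = 0.000000; V(4,2) = 0.000000; V(4,3) = 11.595312; V(4,4) = 21.871274
Backward induction: V(k, i) = exp(-r*dt) * [p * V(k+1, i) + (1-p) * V(k+1, i+1)].
  V(3,0) = exp(-r*dt) * [p*0.000000 + (1-p)*0.000000] = 0.000000
  V(3,1) = exp(-r*dt) * [p*0.000000 + (1-p)*0.000000] = 0.000000
  V(3,2) = exp(-r*dt) * [p*0.000000 + (1-p)*11.595312] = 6.013873
  V(3,3) = exp(-r*dt) * [p*11.595312 + (1-p)*21.871274] = 16.862030
  V(2,0) = exp(-r*dt) * [p*0.000000 + (1-p)*0.000000] = 0.000000
  V(2,1) = exp(-r*dt) * [p*0.000000 + (1-p)*6.013873] = 3.119077
  V(2,2) = exp(-r*dt) * [p*6.013873 + (1-p)*16.862030] = 11.607624
  V(1,0) = exp(-r*dt) * [p*0.000000 + (1-p)*3.119077] = 1.617700
  V(1,1) = exp(-r*dt) * [p*3.119077 + (1-p)*11.607624] = 7.504722
  V(0,0) = exp(-r*dt) * [p*1.617700 + (1-p)*7.504722] = 4.662213

Answer: Price = V(0,0) = 4.6622


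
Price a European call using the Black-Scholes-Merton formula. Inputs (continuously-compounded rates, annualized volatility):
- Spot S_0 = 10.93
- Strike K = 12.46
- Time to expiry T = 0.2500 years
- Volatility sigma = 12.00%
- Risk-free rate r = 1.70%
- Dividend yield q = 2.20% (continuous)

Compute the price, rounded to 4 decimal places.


Answer: Price = 0.0034

Derivation:
d1 = (ln(S/K) + (r - q + 0.5*sigma^2) * T) / (sigma * sqrt(T)) = -2.17437019
d2 = d1 - sigma * sqrt(T) = -2.23437019
exp(-rT) = 0.99575902; exp(-qT) = 0.99451510
C = S_0 * exp(-qT) * N(d1) - K * exp(-rT) * N(d2)
N(d1) = 0.01483867; N(d2) = 0.01272936
C = 10.9300 * 0.99451510 * 0.01483867 - 12.4600 * 0.99575902 * 0.01272936 = 0.0034


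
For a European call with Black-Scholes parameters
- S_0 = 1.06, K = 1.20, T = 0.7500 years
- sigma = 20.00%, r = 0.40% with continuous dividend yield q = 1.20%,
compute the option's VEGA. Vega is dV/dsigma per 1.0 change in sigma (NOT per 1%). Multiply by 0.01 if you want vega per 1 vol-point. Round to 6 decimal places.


d1 = -0.6642567768; d2 = -0.8374618576
phi(d1) = 0.3199607119; exp(-qT) = 0.9910403788; exp(-rT) = 0.9970044955
Vega = S * exp(-qT) * phi(d1) * sqrt(T) = 1.0600 * 0.9910403788 * 0.3199607119 * 0.8660254038 = 0.291088

Answer: Vega = 0.291088


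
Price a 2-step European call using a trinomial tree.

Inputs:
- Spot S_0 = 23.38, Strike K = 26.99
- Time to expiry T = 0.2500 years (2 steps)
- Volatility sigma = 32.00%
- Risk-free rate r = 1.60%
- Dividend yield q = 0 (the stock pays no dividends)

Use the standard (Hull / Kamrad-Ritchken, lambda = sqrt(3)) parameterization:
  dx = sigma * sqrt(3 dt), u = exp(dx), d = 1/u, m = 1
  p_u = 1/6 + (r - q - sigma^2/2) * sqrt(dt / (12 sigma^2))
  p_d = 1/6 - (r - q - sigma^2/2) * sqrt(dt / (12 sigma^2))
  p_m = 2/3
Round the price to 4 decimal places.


dt = T/N = 0.125000; dx = sigma*sqrt(3*dt) = 0.195959
u = exp(dx) = 1.216477; d = 1/u = 0.822046
p_u = 0.155440, p_m = 0.666667, p_d = 0.177893
Discount per step: exp(-r*dt) = 0.998002
Stock lattice S(k, j) with j the centered position index:
  k=0: S(0,+0) = 23.3800
  k=1: S(1,-1) = 19.2194; S(1,+0) = 23.3800; S(1,+1) = 28.4412
  k=2: S(2,-2) = 15.7993; S(2,-1) = 19.2194; S(2,+0) = 23.3800; S(2,+1) = 28.4412; S(2,+2) = 34.5981
Terminal payoffs V(N, j) = max(S_T - K, 0):
  V(2,-2) = 0.000000; V(2,-1) = 0.000000; V(2,+0) = 0.000000; V(2,+1) = 1.451238; V(2,+2) = 7.608119
Backward induction: V(k, j) = exp(-r*dt) * [p_u * V(k+1, j+1) + p_m * V(k+1, j) + p_d * V(k+1, j-1)]
  V(1,-1) = exp(-r*dt) * [p_u*0.000000 + p_m*0.000000 + p_d*0.000000] = 0.000000
  V(1,+0) = exp(-r*dt) * [p_u*1.451238 + p_m*0.000000 + p_d*0.000000] = 0.225129
  V(1,+1) = exp(-r*dt) * [p_u*7.608119 + p_m*1.451238 + p_d*0.000000] = 2.145801
  V(0,+0) = exp(-r*dt) * [p_u*2.145801 + p_m*0.225129 + p_d*0.000000] = 0.482663

Answer: Price = V(0,0) = 0.4827


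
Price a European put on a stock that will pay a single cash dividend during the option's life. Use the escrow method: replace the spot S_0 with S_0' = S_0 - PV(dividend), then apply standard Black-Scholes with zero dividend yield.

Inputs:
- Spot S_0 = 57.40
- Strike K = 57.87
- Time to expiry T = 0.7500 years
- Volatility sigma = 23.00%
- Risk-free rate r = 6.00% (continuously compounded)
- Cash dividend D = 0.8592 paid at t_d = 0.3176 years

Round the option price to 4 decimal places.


PV(D) = D * exp(-r * t_d) = 0.8592 * 0.98112442 = 0.84298210
S_0' = S_0 - PV(D) = 57.4000 - 0.84298210 = 56.55701790
d1 = (ln(S_0'/K) + (r + sigma^2/2)*T) / (sigma*sqrt(T)) = 0.21029446
d2 = d1 - sigma*sqrt(T) = 0.01110862
exp(-rT) = 0.95599748
N(-d1) = 0.41671893; N(-d2) = 0.49556839
P = K * exp(-rT) * N(-d2) - S_0' * N(-d1) = 57.8700 * 0.95599748 * 0.49556839 - 56.55701790 * 0.41671893 = 3.8482

Answer: Price = 3.8482


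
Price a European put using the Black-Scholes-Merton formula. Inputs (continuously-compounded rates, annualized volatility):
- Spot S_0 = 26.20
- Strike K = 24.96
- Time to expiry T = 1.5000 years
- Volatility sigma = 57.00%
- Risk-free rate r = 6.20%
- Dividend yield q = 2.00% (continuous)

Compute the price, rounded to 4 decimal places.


d1 = (ln(S/K) + (r - q + 0.5*sigma^2) * T) / (sigma * sqrt(T)) = 0.50874880
d2 = d1 - sigma * sqrt(T) = -0.18935577
exp(-rT) = 0.91119350; exp(-qT) = 0.97044553
P = K * exp(-rT) * N(-d2) - S_0 * exp(-qT) * N(-d1)
N(-d1) = 0.30546416; N(-d2) = 0.57509301
P = 24.9600 * 0.91119350 * 0.57509301 - 26.2000 * 0.97044553 * 0.30546416 = 5.3129

Answer: Price = 5.3129


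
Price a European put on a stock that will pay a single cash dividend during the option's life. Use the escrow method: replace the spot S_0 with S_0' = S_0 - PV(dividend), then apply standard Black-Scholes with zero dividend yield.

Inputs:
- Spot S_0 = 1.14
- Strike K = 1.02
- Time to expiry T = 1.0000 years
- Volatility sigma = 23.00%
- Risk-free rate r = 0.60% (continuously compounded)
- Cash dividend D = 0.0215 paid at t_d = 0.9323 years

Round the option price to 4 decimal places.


PV(D) = D * exp(-r * t_d) = 0.0215 * 0.99442182 = 0.02138007
S_0' = S_0 - PV(D) = 1.1400 - 0.02138007 = 1.11861993
d1 = (ln(S_0'/K) + (r + sigma^2/2)*T) / (sigma*sqrt(T)) = 0.54236128
d2 = d1 - sigma*sqrt(T) = 0.31236128
exp(-rT) = 0.99401796
N(-d1) = 0.29378483; N(-d2) = 0.37738299
P = K * exp(-rT) * N(-d2) - S_0' * N(-d1) = 1.0200 * 0.99401796 * 0.37738299 - 1.11861993 * 0.29378483 = 0.0540

Answer: Price = 0.0540


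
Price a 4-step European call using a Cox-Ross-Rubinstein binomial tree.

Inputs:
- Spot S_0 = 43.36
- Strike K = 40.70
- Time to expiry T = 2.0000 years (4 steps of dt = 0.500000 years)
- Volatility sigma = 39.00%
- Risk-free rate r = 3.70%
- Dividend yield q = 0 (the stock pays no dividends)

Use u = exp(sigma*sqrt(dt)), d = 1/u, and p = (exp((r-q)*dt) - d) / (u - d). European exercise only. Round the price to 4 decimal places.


Answer: Price = V(0,0) = 11.7258

Derivation:
dt = T/N = 0.500000
u = exp(sigma*sqrt(dt)) = 1.317547; d = 1/u = 0.758986
p = (exp((r-q)*dt) - d) / (u - d) = 0.464920
Discount per step: exp(-r*dt) = 0.981670
Stock lattice S(k, i) with i counting down-moves:
  k=0: S(0,0) = 43.3600
  k=1: S(1,0) = 57.1288; S(1,1) = 32.9096
  k=2: S(2,0) = 75.2699; S(2,1) = 43.3600; S(2,2) = 24.9780
  k=3: S(3,0) = 99.1717; S(3,1) = 57.1288; S(3,2) = 32.9096; S(3,3) = 18.9579
  k=4: S(4,0) = 130.6633; S(4,1) = 75.2699; S(4,2) = 43.3600; S(4,3) = 24.9780; S(4,4) = 14.3888
Terminal payoffs V(N, i) = max(S_T - K, 0):
  V(4,0) = 89.963320; V(4,1) = 34.569925; V(4,2) = 2.660000; V(4,3) = 0.000000; V(4,4) = 0.000000
Backward induction: V(k, i) = exp(-r*dt) * [p * V(k+1, i) + (1-p) * V(k+1, i+1)].
  V(3,0) = exp(-r*dt) * [p*89.963320 + (1-p)*34.569925] = 59.217688
  V(3,1) = exp(-r*dt) * [p*34.569925 + (1-p)*2.660000] = 17.174864
  V(3,2) = exp(-r*dt) * [p*2.660000 + (1-p)*0.000000] = 1.214018
  V(3,3) = exp(-r*dt) * [p*0.000000 + (1-p)*0.000000] = 0.000000
  V(2,0) = exp(-r*dt) * [p*59.217688 + (1-p)*17.174864] = 36.048306
  V(2,1) = exp(-r*dt) * [p*17.174864 + (1-p)*1.214018] = 8.476262
  V(2,2) = exp(-r*dt) * [p*1.214018 + (1-p)*0.000000] = 0.554075
  V(1,0) = exp(-r*dt) * [p*36.048306 + (1-p)*8.476262] = 20.904715
  V(1,1) = exp(-r*dt) * [p*8.476262 + (1-p)*0.554075] = 4.159588
  V(0,0) = exp(-r*dt) * [p*20.904715 + (1-p)*4.159588] = 11.725783


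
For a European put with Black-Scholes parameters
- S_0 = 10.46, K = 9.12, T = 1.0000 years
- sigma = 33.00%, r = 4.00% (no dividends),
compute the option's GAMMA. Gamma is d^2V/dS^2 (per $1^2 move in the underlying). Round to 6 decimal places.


Answer: Gamma = 0.090358

Derivation:
d1 = 0.7016322865; d2 = 0.3716322865
phi(d1) = 0.3118969401; exp(-qT) = 1.0000000000; exp(-rT) = 0.9607894392
Gamma = exp(-qT) * phi(d1) / (S * sigma * sqrt(T)) = 1.0000000000 * 0.3118969401 / (10.4600 * 0.3300 * 1.0000000000) = 0.090358


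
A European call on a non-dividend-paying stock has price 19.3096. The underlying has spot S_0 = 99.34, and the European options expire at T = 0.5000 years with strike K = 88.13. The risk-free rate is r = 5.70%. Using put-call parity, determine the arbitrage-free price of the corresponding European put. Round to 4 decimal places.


Answer: Put price = 5.6233

Derivation:
Put-call parity: C - P = S_0 * exp(-qT) - K * exp(-rT).
S_0 * exp(-qT) = 99.3400 * 1.00000000 = 99.34000000
K * exp(-rT) = 88.1300 * 0.97190229 = 85.65374918
P = C - S*exp(-qT) + K*exp(-rT)
P = 19.3096 - 99.34000000 + 85.65374918 = 5.6233


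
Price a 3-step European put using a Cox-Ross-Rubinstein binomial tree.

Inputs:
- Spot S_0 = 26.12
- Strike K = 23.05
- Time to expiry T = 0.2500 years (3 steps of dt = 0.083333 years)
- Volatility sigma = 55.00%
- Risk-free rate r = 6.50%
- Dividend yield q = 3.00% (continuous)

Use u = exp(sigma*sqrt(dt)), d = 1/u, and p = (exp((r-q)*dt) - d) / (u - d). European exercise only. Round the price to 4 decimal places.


Answer: Price = V(0,0) = 1.3008

Derivation:
dt = T/N = 0.083333
u = exp(sigma*sqrt(dt)) = 1.172070; d = 1/u = 0.853191
p = (exp((r-q)*dt) - d) / (u - d) = 0.469550
Discount per step: exp(-r*dt) = 0.994598
Stock lattice S(k, i) with i counting down-moves:
  k=0: S(0,0) = 26.1200
  k=1: S(1,0) = 30.6145; S(1,1) = 22.2854
  k=2: S(2,0) = 35.8823; S(2,1) = 26.1200; S(2,2) = 19.0137
  k=3: S(3,0) = 42.0566; S(3,1) = 30.6145; S(3,2) = 22.2854; S(3,3) = 16.2223
Terminal payoffs V(N, i) = max(K - S_T, 0):
  V(3,0) = 0.000000; V(3,1) = 0.000000; V(3,2) = 0.764640; V(3,3) = 6.827692
Backward induction: V(k, i) = exp(-r*dt) * [p * V(k+1, i) + (1-p) * V(k+1, i+1)].
  V(2,0) = exp(-r*dt) * [p*0.000000 + (1-p)*0.000000] = 0.000000
  V(2,1) = exp(-r*dt) * [p*0.000000 + (1-p)*0.764640] = 0.403412
  V(2,2) = exp(-r*dt) * [p*0.764640 + (1-p)*6.827692] = 3.959279
  V(1,0) = exp(-r*dt) * [p*0.000000 + (1-p)*0.403412] = 0.212834
  V(1,1) = exp(-r*dt) * [p*0.403412 + (1-p)*3.959279] = 2.277252
  V(0,0) = exp(-r*dt) * [p*0.212834 + (1-p)*2.277252] = 1.300838


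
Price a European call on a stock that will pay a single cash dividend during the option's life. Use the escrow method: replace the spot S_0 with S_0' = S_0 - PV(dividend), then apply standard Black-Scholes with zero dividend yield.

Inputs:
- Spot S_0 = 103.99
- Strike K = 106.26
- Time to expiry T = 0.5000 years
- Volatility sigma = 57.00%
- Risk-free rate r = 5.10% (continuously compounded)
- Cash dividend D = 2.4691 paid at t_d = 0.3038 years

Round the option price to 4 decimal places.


PV(D) = D * exp(-r * t_d) = 2.4691 * 0.98462561 = 2.43113910
S_0' = S_0 - PV(D) = 103.9900 - 2.43113910 = 101.55886090
d1 = (ln(S_0'/K) + (r + sigma^2/2)*T) / (sigma*sqrt(T)) = 0.15252323
d2 = d1 - sigma*sqrt(T) = -0.25052764
exp(-rT) = 0.97482238
N(d1) = 0.56061286; N(d2) = 0.40108967
C = S_0' * N(d1) - K * exp(-rT) * N(d2) = 101.55886090 * 0.56061286 - 106.2600 * 0.97482238 * 0.40108967 = 15.3885

Answer: Price = 15.3885


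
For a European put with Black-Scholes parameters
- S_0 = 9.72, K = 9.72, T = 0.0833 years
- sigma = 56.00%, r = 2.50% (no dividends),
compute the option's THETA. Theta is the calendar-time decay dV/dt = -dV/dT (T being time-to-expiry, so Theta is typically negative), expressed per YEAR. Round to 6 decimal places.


Answer: Theta = -3.617649

Derivation:
d1 = 0.0936975753; d2 = -0.0679281652
phi(d1) = 0.3971949142; exp(-qT) = 1.0000000000; exp(-rT) = 0.9979196669
Theta = -S*exp(-qT)*phi(d1)*sigma/(2*sqrt(T)) + r*K*exp(-rT)*N(-d2) - q*S*exp(-qT)*N(-d1)
N(-d1) = 0.4626746982; N(-d2) = 0.5270785910; sqrt(T) = 0.2886173938
Term 1 = -9.7200 * 1.0000000000 * 0.3971949142 * 0.5600 / (2 * 0.2886173938) = -3.7454626842
Term 2 = 0.0250 * 9.7200 * 0.9979196669 * 0.5270785910 = 0.1278136483
Term 3 = 0 (no dividend yield, q = 0)
Theta = -3.7454626842 + (0.1278136483) + (0.0000000000) = -3.617649


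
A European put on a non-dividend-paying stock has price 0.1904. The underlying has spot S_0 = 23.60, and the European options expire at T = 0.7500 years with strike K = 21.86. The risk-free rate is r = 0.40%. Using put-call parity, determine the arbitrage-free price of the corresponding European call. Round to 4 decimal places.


Answer: Call price = 1.9959

Derivation:
Put-call parity: C - P = S_0 * exp(-qT) - K * exp(-rT).
S_0 * exp(-qT) = 23.6000 * 1.00000000 = 23.60000000
K * exp(-rT) = 21.8600 * 0.99700450 = 21.79451827
C = P + S*exp(-qT) - K*exp(-rT)
C = 0.1904 + 23.60000000 - 21.79451827 = 1.9959


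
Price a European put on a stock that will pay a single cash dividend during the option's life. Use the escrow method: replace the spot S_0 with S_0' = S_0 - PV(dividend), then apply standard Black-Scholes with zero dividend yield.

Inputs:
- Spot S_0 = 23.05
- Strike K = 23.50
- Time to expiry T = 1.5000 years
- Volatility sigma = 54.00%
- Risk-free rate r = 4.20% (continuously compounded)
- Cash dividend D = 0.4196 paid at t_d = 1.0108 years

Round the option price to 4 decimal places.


PV(D) = D * exp(-r * t_d) = 0.4196 * 0.95843494 = 0.40215930
S_0' = S_0 - PV(D) = 23.0500 - 0.40215930 = 22.64784070
d1 = (ln(S_0'/K) + (r + sigma^2/2)*T) / (sigma*sqrt(T)) = 0.37009082
d2 = d1 - sigma*sqrt(T) = -0.29127141
exp(-rT) = 0.93894347
N(-d1) = 0.35565741; N(-d2) = 0.61457812
P = K * exp(-rT) * N(-d2) - S_0' * N(-d1) = 23.5000 * 0.93894347 * 0.61457812 - 22.64784070 * 0.35565741 = 5.5059

Answer: Price = 5.5059


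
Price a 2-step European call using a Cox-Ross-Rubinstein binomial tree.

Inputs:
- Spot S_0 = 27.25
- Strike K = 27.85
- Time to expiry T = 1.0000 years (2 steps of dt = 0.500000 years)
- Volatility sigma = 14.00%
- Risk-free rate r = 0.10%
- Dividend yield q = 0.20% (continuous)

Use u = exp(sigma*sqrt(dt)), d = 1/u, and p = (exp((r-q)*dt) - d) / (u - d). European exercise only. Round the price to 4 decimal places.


Answer: Price = V(0,0) = 1.1982

Derivation:
dt = T/N = 0.500000
u = exp(sigma*sqrt(dt)) = 1.104061; d = 1/u = 0.905747
p = (exp((r-q)*dt) - d) / (u - d) = 0.472751
Discount per step: exp(-r*dt) = 0.999500
Stock lattice S(k, i) with i counting down-moves:
  k=0: S(0,0) = 27.2500
  k=1: S(1,0) = 30.0857; S(1,1) = 24.6816
  k=2: S(2,0) = 33.2164; S(2,1) = 27.2500; S(2,2) = 22.3553
Terminal payoffs V(N, i) = max(S_T - K, 0):
  V(2,0) = 5.366390; V(2,1) = 0.000000; V(2,2) = 0.000000
Backward induction: V(k, i) = exp(-r*dt) * [p * V(k+1, i) + (1-p) * V(k+1, i+1)].
  V(1,0) = exp(-r*dt) * [p*5.366390 + (1-p)*0.000000] = 2.535697
  V(1,1) = exp(-r*dt) * [p*0.000000 + (1-p)*0.000000] = 0.000000
  V(0,0) = exp(-r*dt) * [p*2.535697 + (1-p)*0.000000] = 1.198154


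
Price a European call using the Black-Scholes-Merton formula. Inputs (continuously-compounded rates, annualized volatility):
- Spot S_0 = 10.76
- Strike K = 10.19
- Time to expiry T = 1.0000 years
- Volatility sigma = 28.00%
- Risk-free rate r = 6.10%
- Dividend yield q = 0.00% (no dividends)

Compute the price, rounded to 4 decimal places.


d1 = (ln(S/K) + (r - q + 0.5*sigma^2) * T) / (sigma * sqrt(T)) = 0.55224538
d2 = d1 - sigma * sqrt(T) = 0.27224538
exp(-rT) = 0.94082324; exp(-qT) = 1.00000000
C = S_0 * exp(-qT) * N(d1) - K * exp(-rT) * N(d2)
N(d1) = 0.70960988; N(d2) = 0.60728333
C = 10.7600 * 1.00000000 * 0.70960988 - 10.1900 * 0.94082324 * 0.60728333 = 1.8134

Answer: Price = 1.8134


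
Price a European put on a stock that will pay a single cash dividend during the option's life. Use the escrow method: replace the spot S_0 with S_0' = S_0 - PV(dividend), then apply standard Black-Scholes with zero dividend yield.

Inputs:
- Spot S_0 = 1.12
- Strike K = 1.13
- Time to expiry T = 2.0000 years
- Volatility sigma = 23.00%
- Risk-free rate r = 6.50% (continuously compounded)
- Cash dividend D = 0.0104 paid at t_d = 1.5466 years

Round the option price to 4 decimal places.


PV(D) = D * exp(-r * t_d) = 0.0104 * 0.90435889 = 0.00940533
S_0' = S_0 - PV(D) = 1.1200 - 0.00940533 = 1.11059467
d1 = (ln(S_0'/K) + (r + sigma^2/2)*T) / (sigma*sqrt(T)) = 0.50904917
d2 = d1 - sigma*sqrt(T) = 0.18378005
exp(-rT) = 0.87809543
N(-d1) = 0.30535888; N(-d2) = 0.42709300
P = K * exp(-rT) * N(-d2) - S_0' * N(-d1) = 1.1300 * 0.87809543 * 0.42709300 - 1.11059467 * 0.30535888 = 0.0847

Answer: Price = 0.0847


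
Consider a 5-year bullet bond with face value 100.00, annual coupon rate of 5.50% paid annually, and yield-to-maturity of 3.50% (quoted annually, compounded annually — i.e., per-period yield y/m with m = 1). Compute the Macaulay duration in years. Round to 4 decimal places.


Answer: Macaulay duration = 4.5288 years

Derivation:
Coupon per period c = face * coupon_rate / m = 5.500000
Periods per year m = 1; per-period yield y/m = 0.035000
Number of cashflows N = 5
Cashflows (t years, CF_t, discount factor 1/(1+y/m)^(m*t), PV):
  t = 1.0000: CF_t = 5.500000, DF = 0.966184, PV = 5.314010
  t = 2.0000: CF_t = 5.500000, DF = 0.933511, PV = 5.134309
  t = 3.0000: CF_t = 5.500000, DF = 0.901943, PV = 4.960685
  t = 4.0000: CF_t = 5.500000, DF = 0.871442, PV = 4.792932
  t = 5.0000: CF_t = 105.500000, DF = 0.841973, PV = 88.828169
Price P = sum_t PV_t = 109.030105
Macaulay numerator sum_t t * PV_t:
  t * PV_t at t = 1.0000: 5.314010
  t * PV_t at t = 2.0000: 10.268618
  t * PV_t at t = 3.0000: 14.882055
  t * PV_t at t = 4.0000: 19.171729
  t * PV_t at t = 5.0000: 444.140846
Macaulay duration D = (sum_t t * PV_t) / P = 493.777257 / 109.030105 = 4.528816


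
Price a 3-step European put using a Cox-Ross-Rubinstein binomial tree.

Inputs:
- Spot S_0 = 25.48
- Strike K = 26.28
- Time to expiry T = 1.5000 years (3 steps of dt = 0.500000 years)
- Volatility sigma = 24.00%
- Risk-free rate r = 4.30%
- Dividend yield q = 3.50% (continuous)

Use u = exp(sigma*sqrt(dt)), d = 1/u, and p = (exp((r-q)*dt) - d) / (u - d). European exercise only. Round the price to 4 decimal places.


dt = T/N = 0.500000
u = exp(sigma*sqrt(dt)) = 1.184956; d = 1/u = 0.843913
p = (exp((r-q)*dt) - d) / (u - d) = 0.469427
Discount per step: exp(-r*dt) = 0.978729
Stock lattice S(k, i) with i counting down-moves:
  k=0: S(0,0) = 25.4800
  k=1: S(1,0) = 30.1927; S(1,1) = 21.5029
  k=2: S(2,0) = 35.7770; S(2,1) = 25.4800; S(2,2) = 18.1466
  k=3: S(3,0) = 42.3942; S(3,1) = 30.1927; S(3,2) = 21.5029; S(3,3) = 15.3141
Terminal payoffs V(N, i) = max(K - S_T, 0):
  V(3,0) = 0.000000; V(3,1) = 0.000000; V(3,2) = 4.777092; V(3,3) = 10.965854
Backward induction: V(k, i) = exp(-r*dt) * [p * V(k+1, i) + (1-p) * V(k+1, i+1)].
  V(2,0) = exp(-r*dt) * [p*0.000000 + (1-p)*0.000000] = 0.000000
  V(2,1) = exp(-r*dt) * [p*0.000000 + (1-p)*4.777092] = 2.480682
  V(2,2) = exp(-r*dt) * [p*4.777092 + (1-p)*10.965854] = 7.889225
  V(1,0) = exp(-r*dt) * [p*0.000000 + (1-p)*2.480682] = 1.288186
  V(1,1) = exp(-r*dt) * [p*2.480682 + (1-p)*7.889225] = 5.236503
  V(0,0) = exp(-r*dt) * [p*1.288186 + (1-p)*5.236503] = 3.311096

Answer: Price = V(0,0) = 3.3111


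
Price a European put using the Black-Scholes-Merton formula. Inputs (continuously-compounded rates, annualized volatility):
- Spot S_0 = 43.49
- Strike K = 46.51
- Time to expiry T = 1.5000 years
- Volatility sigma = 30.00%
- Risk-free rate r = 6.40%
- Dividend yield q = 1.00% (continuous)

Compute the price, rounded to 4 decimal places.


Answer: Price = 5.9112

Derivation:
d1 = (ln(S/K) + (r - q + 0.5*sigma^2) * T) / (sigma * sqrt(T)) = 0.22144390
d2 = d1 - sigma * sqrt(T) = -0.14597956
exp(-rT) = 0.90846402; exp(-qT) = 0.98511194
P = K * exp(-rT) * N(-d2) - S_0 * exp(-qT) * N(-d1)
N(-d1) = 0.41237341; N(-d2) = 0.55803124
P = 46.5100 * 0.90846402 * 0.55803124 - 43.4900 * 0.98511194 * 0.41237341 = 5.9112
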